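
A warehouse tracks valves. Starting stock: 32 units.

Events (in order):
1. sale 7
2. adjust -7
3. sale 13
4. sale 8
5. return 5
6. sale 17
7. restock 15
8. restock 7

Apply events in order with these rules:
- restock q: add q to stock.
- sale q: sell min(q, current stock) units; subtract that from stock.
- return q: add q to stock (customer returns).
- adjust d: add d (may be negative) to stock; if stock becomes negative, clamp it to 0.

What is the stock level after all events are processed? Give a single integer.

Answer: 22

Derivation:
Processing events:
Start: stock = 32
  Event 1 (sale 7): sell min(7,32)=7. stock: 32 - 7 = 25. total_sold = 7
  Event 2 (adjust -7): 25 + -7 = 18
  Event 3 (sale 13): sell min(13,18)=13. stock: 18 - 13 = 5. total_sold = 20
  Event 4 (sale 8): sell min(8,5)=5. stock: 5 - 5 = 0. total_sold = 25
  Event 5 (return 5): 0 + 5 = 5
  Event 6 (sale 17): sell min(17,5)=5. stock: 5 - 5 = 0. total_sold = 30
  Event 7 (restock 15): 0 + 15 = 15
  Event 8 (restock 7): 15 + 7 = 22
Final: stock = 22, total_sold = 30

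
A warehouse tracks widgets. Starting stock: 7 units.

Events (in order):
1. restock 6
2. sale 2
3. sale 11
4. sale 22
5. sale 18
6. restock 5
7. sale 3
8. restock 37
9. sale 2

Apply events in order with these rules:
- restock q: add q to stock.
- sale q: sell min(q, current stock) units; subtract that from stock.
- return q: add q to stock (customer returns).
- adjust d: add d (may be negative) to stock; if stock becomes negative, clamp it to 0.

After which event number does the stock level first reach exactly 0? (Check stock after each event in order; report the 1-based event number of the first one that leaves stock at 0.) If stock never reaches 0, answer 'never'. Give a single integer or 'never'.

Answer: 3

Derivation:
Processing events:
Start: stock = 7
  Event 1 (restock 6): 7 + 6 = 13
  Event 2 (sale 2): sell min(2,13)=2. stock: 13 - 2 = 11. total_sold = 2
  Event 3 (sale 11): sell min(11,11)=11. stock: 11 - 11 = 0. total_sold = 13
  Event 4 (sale 22): sell min(22,0)=0. stock: 0 - 0 = 0. total_sold = 13
  Event 5 (sale 18): sell min(18,0)=0. stock: 0 - 0 = 0. total_sold = 13
  Event 6 (restock 5): 0 + 5 = 5
  Event 7 (sale 3): sell min(3,5)=3. stock: 5 - 3 = 2. total_sold = 16
  Event 8 (restock 37): 2 + 37 = 39
  Event 9 (sale 2): sell min(2,39)=2. stock: 39 - 2 = 37. total_sold = 18
Final: stock = 37, total_sold = 18

First zero at event 3.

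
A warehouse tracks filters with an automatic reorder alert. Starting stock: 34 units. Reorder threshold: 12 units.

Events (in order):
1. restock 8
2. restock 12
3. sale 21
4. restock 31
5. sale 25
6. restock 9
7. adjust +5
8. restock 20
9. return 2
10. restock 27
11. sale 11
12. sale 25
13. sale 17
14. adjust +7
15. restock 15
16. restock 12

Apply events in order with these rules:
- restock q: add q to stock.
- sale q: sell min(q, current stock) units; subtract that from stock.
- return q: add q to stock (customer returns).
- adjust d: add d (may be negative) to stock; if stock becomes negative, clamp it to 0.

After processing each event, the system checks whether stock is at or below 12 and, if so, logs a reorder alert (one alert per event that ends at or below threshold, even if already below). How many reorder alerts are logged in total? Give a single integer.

Processing events:
Start: stock = 34
  Event 1 (restock 8): 34 + 8 = 42
  Event 2 (restock 12): 42 + 12 = 54
  Event 3 (sale 21): sell min(21,54)=21. stock: 54 - 21 = 33. total_sold = 21
  Event 4 (restock 31): 33 + 31 = 64
  Event 5 (sale 25): sell min(25,64)=25. stock: 64 - 25 = 39. total_sold = 46
  Event 6 (restock 9): 39 + 9 = 48
  Event 7 (adjust +5): 48 + 5 = 53
  Event 8 (restock 20): 53 + 20 = 73
  Event 9 (return 2): 73 + 2 = 75
  Event 10 (restock 27): 75 + 27 = 102
  Event 11 (sale 11): sell min(11,102)=11. stock: 102 - 11 = 91. total_sold = 57
  Event 12 (sale 25): sell min(25,91)=25. stock: 91 - 25 = 66. total_sold = 82
  Event 13 (sale 17): sell min(17,66)=17. stock: 66 - 17 = 49. total_sold = 99
  Event 14 (adjust +7): 49 + 7 = 56
  Event 15 (restock 15): 56 + 15 = 71
  Event 16 (restock 12): 71 + 12 = 83
Final: stock = 83, total_sold = 99

Checking against threshold 12:
  After event 1: stock=42 > 12
  After event 2: stock=54 > 12
  After event 3: stock=33 > 12
  After event 4: stock=64 > 12
  After event 5: stock=39 > 12
  After event 6: stock=48 > 12
  After event 7: stock=53 > 12
  After event 8: stock=73 > 12
  After event 9: stock=75 > 12
  After event 10: stock=102 > 12
  After event 11: stock=91 > 12
  After event 12: stock=66 > 12
  After event 13: stock=49 > 12
  After event 14: stock=56 > 12
  After event 15: stock=71 > 12
  After event 16: stock=83 > 12
Alert events: []. Count = 0

Answer: 0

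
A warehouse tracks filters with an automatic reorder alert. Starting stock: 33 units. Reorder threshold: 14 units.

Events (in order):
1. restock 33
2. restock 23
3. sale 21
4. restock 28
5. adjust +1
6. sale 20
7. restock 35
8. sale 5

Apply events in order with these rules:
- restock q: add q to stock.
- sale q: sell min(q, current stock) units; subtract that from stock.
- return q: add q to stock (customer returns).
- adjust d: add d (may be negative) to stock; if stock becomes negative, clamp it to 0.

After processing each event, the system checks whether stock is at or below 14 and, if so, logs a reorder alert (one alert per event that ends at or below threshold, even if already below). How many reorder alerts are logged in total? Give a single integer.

Processing events:
Start: stock = 33
  Event 1 (restock 33): 33 + 33 = 66
  Event 2 (restock 23): 66 + 23 = 89
  Event 3 (sale 21): sell min(21,89)=21. stock: 89 - 21 = 68. total_sold = 21
  Event 4 (restock 28): 68 + 28 = 96
  Event 5 (adjust +1): 96 + 1 = 97
  Event 6 (sale 20): sell min(20,97)=20. stock: 97 - 20 = 77. total_sold = 41
  Event 7 (restock 35): 77 + 35 = 112
  Event 8 (sale 5): sell min(5,112)=5. stock: 112 - 5 = 107. total_sold = 46
Final: stock = 107, total_sold = 46

Checking against threshold 14:
  After event 1: stock=66 > 14
  After event 2: stock=89 > 14
  After event 3: stock=68 > 14
  After event 4: stock=96 > 14
  After event 5: stock=97 > 14
  After event 6: stock=77 > 14
  After event 7: stock=112 > 14
  After event 8: stock=107 > 14
Alert events: []. Count = 0

Answer: 0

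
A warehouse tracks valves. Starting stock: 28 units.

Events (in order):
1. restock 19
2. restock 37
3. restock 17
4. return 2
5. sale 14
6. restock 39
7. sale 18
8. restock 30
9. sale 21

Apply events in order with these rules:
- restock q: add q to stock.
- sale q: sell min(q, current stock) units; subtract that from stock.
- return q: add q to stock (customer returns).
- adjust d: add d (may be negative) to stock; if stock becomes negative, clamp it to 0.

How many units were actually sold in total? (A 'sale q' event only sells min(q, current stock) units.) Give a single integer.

Processing events:
Start: stock = 28
  Event 1 (restock 19): 28 + 19 = 47
  Event 2 (restock 37): 47 + 37 = 84
  Event 3 (restock 17): 84 + 17 = 101
  Event 4 (return 2): 101 + 2 = 103
  Event 5 (sale 14): sell min(14,103)=14. stock: 103 - 14 = 89. total_sold = 14
  Event 6 (restock 39): 89 + 39 = 128
  Event 7 (sale 18): sell min(18,128)=18. stock: 128 - 18 = 110. total_sold = 32
  Event 8 (restock 30): 110 + 30 = 140
  Event 9 (sale 21): sell min(21,140)=21. stock: 140 - 21 = 119. total_sold = 53
Final: stock = 119, total_sold = 53

Answer: 53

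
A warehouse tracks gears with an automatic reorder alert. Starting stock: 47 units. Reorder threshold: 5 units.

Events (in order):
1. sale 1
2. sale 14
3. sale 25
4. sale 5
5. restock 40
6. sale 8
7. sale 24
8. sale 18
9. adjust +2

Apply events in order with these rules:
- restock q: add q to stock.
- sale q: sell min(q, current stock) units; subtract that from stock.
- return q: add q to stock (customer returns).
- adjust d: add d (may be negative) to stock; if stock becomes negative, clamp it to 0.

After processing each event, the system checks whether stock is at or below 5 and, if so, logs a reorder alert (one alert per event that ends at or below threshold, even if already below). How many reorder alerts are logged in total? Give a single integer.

Answer: 3

Derivation:
Processing events:
Start: stock = 47
  Event 1 (sale 1): sell min(1,47)=1. stock: 47 - 1 = 46. total_sold = 1
  Event 2 (sale 14): sell min(14,46)=14. stock: 46 - 14 = 32. total_sold = 15
  Event 3 (sale 25): sell min(25,32)=25. stock: 32 - 25 = 7. total_sold = 40
  Event 4 (sale 5): sell min(5,7)=5. stock: 7 - 5 = 2. total_sold = 45
  Event 5 (restock 40): 2 + 40 = 42
  Event 6 (sale 8): sell min(8,42)=8. stock: 42 - 8 = 34. total_sold = 53
  Event 7 (sale 24): sell min(24,34)=24. stock: 34 - 24 = 10. total_sold = 77
  Event 8 (sale 18): sell min(18,10)=10. stock: 10 - 10 = 0. total_sold = 87
  Event 9 (adjust +2): 0 + 2 = 2
Final: stock = 2, total_sold = 87

Checking against threshold 5:
  After event 1: stock=46 > 5
  After event 2: stock=32 > 5
  After event 3: stock=7 > 5
  After event 4: stock=2 <= 5 -> ALERT
  After event 5: stock=42 > 5
  After event 6: stock=34 > 5
  After event 7: stock=10 > 5
  After event 8: stock=0 <= 5 -> ALERT
  After event 9: stock=2 <= 5 -> ALERT
Alert events: [4, 8, 9]. Count = 3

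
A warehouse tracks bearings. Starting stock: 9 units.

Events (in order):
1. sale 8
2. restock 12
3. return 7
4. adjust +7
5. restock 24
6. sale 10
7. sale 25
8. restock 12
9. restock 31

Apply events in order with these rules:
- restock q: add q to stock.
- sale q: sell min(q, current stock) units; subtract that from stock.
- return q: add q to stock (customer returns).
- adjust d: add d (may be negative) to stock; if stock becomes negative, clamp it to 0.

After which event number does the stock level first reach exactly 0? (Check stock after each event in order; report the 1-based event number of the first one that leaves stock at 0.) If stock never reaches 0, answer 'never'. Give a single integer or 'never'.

Answer: never

Derivation:
Processing events:
Start: stock = 9
  Event 1 (sale 8): sell min(8,9)=8. stock: 9 - 8 = 1. total_sold = 8
  Event 2 (restock 12): 1 + 12 = 13
  Event 3 (return 7): 13 + 7 = 20
  Event 4 (adjust +7): 20 + 7 = 27
  Event 5 (restock 24): 27 + 24 = 51
  Event 6 (sale 10): sell min(10,51)=10. stock: 51 - 10 = 41. total_sold = 18
  Event 7 (sale 25): sell min(25,41)=25. stock: 41 - 25 = 16. total_sold = 43
  Event 8 (restock 12): 16 + 12 = 28
  Event 9 (restock 31): 28 + 31 = 59
Final: stock = 59, total_sold = 43

Stock never reaches 0.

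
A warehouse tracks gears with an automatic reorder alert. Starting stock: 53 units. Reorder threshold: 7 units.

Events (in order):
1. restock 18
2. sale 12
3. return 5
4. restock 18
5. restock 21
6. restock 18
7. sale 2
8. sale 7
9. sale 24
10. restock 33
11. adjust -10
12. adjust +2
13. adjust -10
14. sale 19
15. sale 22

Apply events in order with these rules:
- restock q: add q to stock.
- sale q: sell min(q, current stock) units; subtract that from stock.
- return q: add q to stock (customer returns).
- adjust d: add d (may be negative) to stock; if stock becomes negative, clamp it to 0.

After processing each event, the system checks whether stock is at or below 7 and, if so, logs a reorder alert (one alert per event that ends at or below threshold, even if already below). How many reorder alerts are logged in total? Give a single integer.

Answer: 0

Derivation:
Processing events:
Start: stock = 53
  Event 1 (restock 18): 53 + 18 = 71
  Event 2 (sale 12): sell min(12,71)=12. stock: 71 - 12 = 59. total_sold = 12
  Event 3 (return 5): 59 + 5 = 64
  Event 4 (restock 18): 64 + 18 = 82
  Event 5 (restock 21): 82 + 21 = 103
  Event 6 (restock 18): 103 + 18 = 121
  Event 7 (sale 2): sell min(2,121)=2. stock: 121 - 2 = 119. total_sold = 14
  Event 8 (sale 7): sell min(7,119)=7. stock: 119 - 7 = 112. total_sold = 21
  Event 9 (sale 24): sell min(24,112)=24. stock: 112 - 24 = 88. total_sold = 45
  Event 10 (restock 33): 88 + 33 = 121
  Event 11 (adjust -10): 121 + -10 = 111
  Event 12 (adjust +2): 111 + 2 = 113
  Event 13 (adjust -10): 113 + -10 = 103
  Event 14 (sale 19): sell min(19,103)=19. stock: 103 - 19 = 84. total_sold = 64
  Event 15 (sale 22): sell min(22,84)=22. stock: 84 - 22 = 62. total_sold = 86
Final: stock = 62, total_sold = 86

Checking against threshold 7:
  After event 1: stock=71 > 7
  After event 2: stock=59 > 7
  After event 3: stock=64 > 7
  After event 4: stock=82 > 7
  After event 5: stock=103 > 7
  After event 6: stock=121 > 7
  After event 7: stock=119 > 7
  After event 8: stock=112 > 7
  After event 9: stock=88 > 7
  After event 10: stock=121 > 7
  After event 11: stock=111 > 7
  After event 12: stock=113 > 7
  After event 13: stock=103 > 7
  After event 14: stock=84 > 7
  After event 15: stock=62 > 7
Alert events: []. Count = 0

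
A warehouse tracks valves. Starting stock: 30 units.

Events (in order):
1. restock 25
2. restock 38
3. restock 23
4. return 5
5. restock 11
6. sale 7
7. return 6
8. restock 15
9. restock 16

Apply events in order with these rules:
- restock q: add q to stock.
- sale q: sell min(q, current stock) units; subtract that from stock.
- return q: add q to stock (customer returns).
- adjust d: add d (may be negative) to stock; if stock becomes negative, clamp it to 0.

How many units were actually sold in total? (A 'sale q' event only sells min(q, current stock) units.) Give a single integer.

Processing events:
Start: stock = 30
  Event 1 (restock 25): 30 + 25 = 55
  Event 2 (restock 38): 55 + 38 = 93
  Event 3 (restock 23): 93 + 23 = 116
  Event 4 (return 5): 116 + 5 = 121
  Event 5 (restock 11): 121 + 11 = 132
  Event 6 (sale 7): sell min(7,132)=7. stock: 132 - 7 = 125. total_sold = 7
  Event 7 (return 6): 125 + 6 = 131
  Event 8 (restock 15): 131 + 15 = 146
  Event 9 (restock 16): 146 + 16 = 162
Final: stock = 162, total_sold = 7

Answer: 7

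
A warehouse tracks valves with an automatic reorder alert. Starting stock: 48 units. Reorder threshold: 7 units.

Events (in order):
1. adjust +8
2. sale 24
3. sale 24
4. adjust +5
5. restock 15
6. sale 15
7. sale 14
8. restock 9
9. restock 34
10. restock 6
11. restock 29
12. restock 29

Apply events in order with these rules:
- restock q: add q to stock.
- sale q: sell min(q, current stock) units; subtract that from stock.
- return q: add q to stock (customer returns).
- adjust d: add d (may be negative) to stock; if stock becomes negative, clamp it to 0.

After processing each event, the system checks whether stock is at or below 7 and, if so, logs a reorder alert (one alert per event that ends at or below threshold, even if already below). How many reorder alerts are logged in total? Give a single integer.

Processing events:
Start: stock = 48
  Event 1 (adjust +8): 48 + 8 = 56
  Event 2 (sale 24): sell min(24,56)=24. stock: 56 - 24 = 32. total_sold = 24
  Event 3 (sale 24): sell min(24,32)=24. stock: 32 - 24 = 8. total_sold = 48
  Event 4 (adjust +5): 8 + 5 = 13
  Event 5 (restock 15): 13 + 15 = 28
  Event 6 (sale 15): sell min(15,28)=15. stock: 28 - 15 = 13. total_sold = 63
  Event 7 (sale 14): sell min(14,13)=13. stock: 13 - 13 = 0. total_sold = 76
  Event 8 (restock 9): 0 + 9 = 9
  Event 9 (restock 34): 9 + 34 = 43
  Event 10 (restock 6): 43 + 6 = 49
  Event 11 (restock 29): 49 + 29 = 78
  Event 12 (restock 29): 78 + 29 = 107
Final: stock = 107, total_sold = 76

Checking against threshold 7:
  After event 1: stock=56 > 7
  After event 2: stock=32 > 7
  After event 3: stock=8 > 7
  After event 4: stock=13 > 7
  After event 5: stock=28 > 7
  After event 6: stock=13 > 7
  After event 7: stock=0 <= 7 -> ALERT
  After event 8: stock=9 > 7
  After event 9: stock=43 > 7
  After event 10: stock=49 > 7
  After event 11: stock=78 > 7
  After event 12: stock=107 > 7
Alert events: [7]. Count = 1

Answer: 1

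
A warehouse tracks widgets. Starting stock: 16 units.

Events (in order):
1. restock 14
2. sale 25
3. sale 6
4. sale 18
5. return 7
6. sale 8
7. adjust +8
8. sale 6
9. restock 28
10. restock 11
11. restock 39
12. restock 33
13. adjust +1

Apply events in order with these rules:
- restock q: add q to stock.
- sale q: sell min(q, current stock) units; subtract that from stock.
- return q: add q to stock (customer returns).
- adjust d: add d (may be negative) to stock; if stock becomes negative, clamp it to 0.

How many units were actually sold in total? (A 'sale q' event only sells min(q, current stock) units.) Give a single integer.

Processing events:
Start: stock = 16
  Event 1 (restock 14): 16 + 14 = 30
  Event 2 (sale 25): sell min(25,30)=25. stock: 30 - 25 = 5. total_sold = 25
  Event 3 (sale 6): sell min(6,5)=5. stock: 5 - 5 = 0. total_sold = 30
  Event 4 (sale 18): sell min(18,0)=0. stock: 0 - 0 = 0. total_sold = 30
  Event 5 (return 7): 0 + 7 = 7
  Event 6 (sale 8): sell min(8,7)=7. stock: 7 - 7 = 0. total_sold = 37
  Event 7 (adjust +8): 0 + 8 = 8
  Event 8 (sale 6): sell min(6,8)=6. stock: 8 - 6 = 2. total_sold = 43
  Event 9 (restock 28): 2 + 28 = 30
  Event 10 (restock 11): 30 + 11 = 41
  Event 11 (restock 39): 41 + 39 = 80
  Event 12 (restock 33): 80 + 33 = 113
  Event 13 (adjust +1): 113 + 1 = 114
Final: stock = 114, total_sold = 43

Answer: 43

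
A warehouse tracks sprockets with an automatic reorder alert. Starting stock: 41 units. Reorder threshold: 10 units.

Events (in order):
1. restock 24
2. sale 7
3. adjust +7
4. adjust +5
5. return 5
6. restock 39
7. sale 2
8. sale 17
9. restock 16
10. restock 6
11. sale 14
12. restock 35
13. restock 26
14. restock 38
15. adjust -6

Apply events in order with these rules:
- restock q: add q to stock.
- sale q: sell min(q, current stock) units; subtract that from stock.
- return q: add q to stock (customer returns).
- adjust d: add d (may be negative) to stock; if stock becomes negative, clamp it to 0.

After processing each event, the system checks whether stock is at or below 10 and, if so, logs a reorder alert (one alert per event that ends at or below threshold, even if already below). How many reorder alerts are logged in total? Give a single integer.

Answer: 0

Derivation:
Processing events:
Start: stock = 41
  Event 1 (restock 24): 41 + 24 = 65
  Event 2 (sale 7): sell min(7,65)=7. stock: 65 - 7 = 58. total_sold = 7
  Event 3 (adjust +7): 58 + 7 = 65
  Event 4 (adjust +5): 65 + 5 = 70
  Event 5 (return 5): 70 + 5 = 75
  Event 6 (restock 39): 75 + 39 = 114
  Event 7 (sale 2): sell min(2,114)=2. stock: 114 - 2 = 112. total_sold = 9
  Event 8 (sale 17): sell min(17,112)=17. stock: 112 - 17 = 95. total_sold = 26
  Event 9 (restock 16): 95 + 16 = 111
  Event 10 (restock 6): 111 + 6 = 117
  Event 11 (sale 14): sell min(14,117)=14. stock: 117 - 14 = 103. total_sold = 40
  Event 12 (restock 35): 103 + 35 = 138
  Event 13 (restock 26): 138 + 26 = 164
  Event 14 (restock 38): 164 + 38 = 202
  Event 15 (adjust -6): 202 + -6 = 196
Final: stock = 196, total_sold = 40

Checking against threshold 10:
  After event 1: stock=65 > 10
  After event 2: stock=58 > 10
  After event 3: stock=65 > 10
  After event 4: stock=70 > 10
  After event 5: stock=75 > 10
  After event 6: stock=114 > 10
  After event 7: stock=112 > 10
  After event 8: stock=95 > 10
  After event 9: stock=111 > 10
  After event 10: stock=117 > 10
  After event 11: stock=103 > 10
  After event 12: stock=138 > 10
  After event 13: stock=164 > 10
  After event 14: stock=202 > 10
  After event 15: stock=196 > 10
Alert events: []. Count = 0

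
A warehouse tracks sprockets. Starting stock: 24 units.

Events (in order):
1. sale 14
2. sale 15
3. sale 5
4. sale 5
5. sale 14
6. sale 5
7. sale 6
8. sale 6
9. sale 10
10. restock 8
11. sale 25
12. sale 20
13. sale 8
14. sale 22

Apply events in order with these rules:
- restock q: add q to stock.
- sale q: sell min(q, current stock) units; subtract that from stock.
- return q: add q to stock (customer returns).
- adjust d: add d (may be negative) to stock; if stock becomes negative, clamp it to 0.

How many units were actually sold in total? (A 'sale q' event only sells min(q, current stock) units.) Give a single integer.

Answer: 32

Derivation:
Processing events:
Start: stock = 24
  Event 1 (sale 14): sell min(14,24)=14. stock: 24 - 14 = 10. total_sold = 14
  Event 2 (sale 15): sell min(15,10)=10. stock: 10 - 10 = 0. total_sold = 24
  Event 3 (sale 5): sell min(5,0)=0. stock: 0 - 0 = 0. total_sold = 24
  Event 4 (sale 5): sell min(5,0)=0. stock: 0 - 0 = 0. total_sold = 24
  Event 5 (sale 14): sell min(14,0)=0. stock: 0 - 0 = 0. total_sold = 24
  Event 6 (sale 5): sell min(5,0)=0. stock: 0 - 0 = 0. total_sold = 24
  Event 7 (sale 6): sell min(6,0)=0. stock: 0 - 0 = 0. total_sold = 24
  Event 8 (sale 6): sell min(6,0)=0. stock: 0 - 0 = 0. total_sold = 24
  Event 9 (sale 10): sell min(10,0)=0. stock: 0 - 0 = 0. total_sold = 24
  Event 10 (restock 8): 0 + 8 = 8
  Event 11 (sale 25): sell min(25,8)=8. stock: 8 - 8 = 0. total_sold = 32
  Event 12 (sale 20): sell min(20,0)=0. stock: 0 - 0 = 0. total_sold = 32
  Event 13 (sale 8): sell min(8,0)=0. stock: 0 - 0 = 0. total_sold = 32
  Event 14 (sale 22): sell min(22,0)=0. stock: 0 - 0 = 0. total_sold = 32
Final: stock = 0, total_sold = 32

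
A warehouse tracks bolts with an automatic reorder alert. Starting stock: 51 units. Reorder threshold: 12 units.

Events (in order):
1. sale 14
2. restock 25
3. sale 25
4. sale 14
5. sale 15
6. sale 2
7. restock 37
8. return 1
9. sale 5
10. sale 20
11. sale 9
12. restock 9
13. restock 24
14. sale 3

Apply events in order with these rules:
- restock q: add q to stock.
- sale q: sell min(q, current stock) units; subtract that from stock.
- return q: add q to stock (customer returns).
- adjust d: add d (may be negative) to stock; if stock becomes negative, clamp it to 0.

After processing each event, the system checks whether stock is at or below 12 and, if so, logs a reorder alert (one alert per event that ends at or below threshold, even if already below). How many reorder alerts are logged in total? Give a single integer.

Processing events:
Start: stock = 51
  Event 1 (sale 14): sell min(14,51)=14. stock: 51 - 14 = 37. total_sold = 14
  Event 2 (restock 25): 37 + 25 = 62
  Event 3 (sale 25): sell min(25,62)=25. stock: 62 - 25 = 37. total_sold = 39
  Event 4 (sale 14): sell min(14,37)=14. stock: 37 - 14 = 23. total_sold = 53
  Event 5 (sale 15): sell min(15,23)=15. stock: 23 - 15 = 8. total_sold = 68
  Event 6 (sale 2): sell min(2,8)=2. stock: 8 - 2 = 6. total_sold = 70
  Event 7 (restock 37): 6 + 37 = 43
  Event 8 (return 1): 43 + 1 = 44
  Event 9 (sale 5): sell min(5,44)=5. stock: 44 - 5 = 39. total_sold = 75
  Event 10 (sale 20): sell min(20,39)=20. stock: 39 - 20 = 19. total_sold = 95
  Event 11 (sale 9): sell min(9,19)=9. stock: 19 - 9 = 10. total_sold = 104
  Event 12 (restock 9): 10 + 9 = 19
  Event 13 (restock 24): 19 + 24 = 43
  Event 14 (sale 3): sell min(3,43)=3. stock: 43 - 3 = 40. total_sold = 107
Final: stock = 40, total_sold = 107

Checking against threshold 12:
  After event 1: stock=37 > 12
  After event 2: stock=62 > 12
  After event 3: stock=37 > 12
  After event 4: stock=23 > 12
  After event 5: stock=8 <= 12 -> ALERT
  After event 6: stock=6 <= 12 -> ALERT
  After event 7: stock=43 > 12
  After event 8: stock=44 > 12
  After event 9: stock=39 > 12
  After event 10: stock=19 > 12
  After event 11: stock=10 <= 12 -> ALERT
  After event 12: stock=19 > 12
  After event 13: stock=43 > 12
  After event 14: stock=40 > 12
Alert events: [5, 6, 11]. Count = 3

Answer: 3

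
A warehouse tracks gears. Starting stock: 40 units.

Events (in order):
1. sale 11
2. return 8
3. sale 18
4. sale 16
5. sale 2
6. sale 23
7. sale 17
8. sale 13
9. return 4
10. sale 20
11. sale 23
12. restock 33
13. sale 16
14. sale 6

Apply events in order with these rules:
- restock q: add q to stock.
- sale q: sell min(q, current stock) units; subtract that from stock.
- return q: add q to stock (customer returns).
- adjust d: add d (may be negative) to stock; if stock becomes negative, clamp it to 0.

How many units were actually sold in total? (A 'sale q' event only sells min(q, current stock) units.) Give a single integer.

Answer: 74

Derivation:
Processing events:
Start: stock = 40
  Event 1 (sale 11): sell min(11,40)=11. stock: 40 - 11 = 29. total_sold = 11
  Event 2 (return 8): 29 + 8 = 37
  Event 3 (sale 18): sell min(18,37)=18. stock: 37 - 18 = 19. total_sold = 29
  Event 4 (sale 16): sell min(16,19)=16. stock: 19 - 16 = 3. total_sold = 45
  Event 5 (sale 2): sell min(2,3)=2. stock: 3 - 2 = 1. total_sold = 47
  Event 6 (sale 23): sell min(23,1)=1. stock: 1 - 1 = 0. total_sold = 48
  Event 7 (sale 17): sell min(17,0)=0. stock: 0 - 0 = 0. total_sold = 48
  Event 8 (sale 13): sell min(13,0)=0. stock: 0 - 0 = 0. total_sold = 48
  Event 9 (return 4): 0 + 4 = 4
  Event 10 (sale 20): sell min(20,4)=4. stock: 4 - 4 = 0. total_sold = 52
  Event 11 (sale 23): sell min(23,0)=0. stock: 0 - 0 = 0. total_sold = 52
  Event 12 (restock 33): 0 + 33 = 33
  Event 13 (sale 16): sell min(16,33)=16. stock: 33 - 16 = 17. total_sold = 68
  Event 14 (sale 6): sell min(6,17)=6. stock: 17 - 6 = 11. total_sold = 74
Final: stock = 11, total_sold = 74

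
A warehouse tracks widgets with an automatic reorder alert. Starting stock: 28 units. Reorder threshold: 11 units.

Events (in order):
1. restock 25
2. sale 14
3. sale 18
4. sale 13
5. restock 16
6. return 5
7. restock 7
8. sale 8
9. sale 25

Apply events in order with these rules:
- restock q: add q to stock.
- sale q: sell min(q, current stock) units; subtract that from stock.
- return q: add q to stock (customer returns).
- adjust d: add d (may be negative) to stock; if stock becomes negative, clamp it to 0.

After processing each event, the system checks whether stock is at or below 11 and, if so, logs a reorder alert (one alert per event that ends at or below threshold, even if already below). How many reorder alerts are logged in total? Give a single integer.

Answer: 2

Derivation:
Processing events:
Start: stock = 28
  Event 1 (restock 25): 28 + 25 = 53
  Event 2 (sale 14): sell min(14,53)=14. stock: 53 - 14 = 39. total_sold = 14
  Event 3 (sale 18): sell min(18,39)=18. stock: 39 - 18 = 21. total_sold = 32
  Event 4 (sale 13): sell min(13,21)=13. stock: 21 - 13 = 8. total_sold = 45
  Event 5 (restock 16): 8 + 16 = 24
  Event 6 (return 5): 24 + 5 = 29
  Event 7 (restock 7): 29 + 7 = 36
  Event 8 (sale 8): sell min(8,36)=8. stock: 36 - 8 = 28. total_sold = 53
  Event 9 (sale 25): sell min(25,28)=25. stock: 28 - 25 = 3. total_sold = 78
Final: stock = 3, total_sold = 78

Checking against threshold 11:
  After event 1: stock=53 > 11
  After event 2: stock=39 > 11
  After event 3: stock=21 > 11
  After event 4: stock=8 <= 11 -> ALERT
  After event 5: stock=24 > 11
  After event 6: stock=29 > 11
  After event 7: stock=36 > 11
  After event 8: stock=28 > 11
  After event 9: stock=3 <= 11 -> ALERT
Alert events: [4, 9]. Count = 2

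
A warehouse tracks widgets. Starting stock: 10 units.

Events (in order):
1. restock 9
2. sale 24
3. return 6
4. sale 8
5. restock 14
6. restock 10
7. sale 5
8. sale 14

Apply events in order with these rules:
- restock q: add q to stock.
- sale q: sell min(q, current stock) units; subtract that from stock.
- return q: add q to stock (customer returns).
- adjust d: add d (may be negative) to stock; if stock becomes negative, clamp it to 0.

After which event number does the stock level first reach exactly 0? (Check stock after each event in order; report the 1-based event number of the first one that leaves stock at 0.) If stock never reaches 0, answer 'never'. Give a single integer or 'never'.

Processing events:
Start: stock = 10
  Event 1 (restock 9): 10 + 9 = 19
  Event 2 (sale 24): sell min(24,19)=19. stock: 19 - 19 = 0. total_sold = 19
  Event 3 (return 6): 0 + 6 = 6
  Event 4 (sale 8): sell min(8,6)=6. stock: 6 - 6 = 0. total_sold = 25
  Event 5 (restock 14): 0 + 14 = 14
  Event 6 (restock 10): 14 + 10 = 24
  Event 7 (sale 5): sell min(5,24)=5. stock: 24 - 5 = 19. total_sold = 30
  Event 8 (sale 14): sell min(14,19)=14. stock: 19 - 14 = 5. total_sold = 44
Final: stock = 5, total_sold = 44

First zero at event 2.

Answer: 2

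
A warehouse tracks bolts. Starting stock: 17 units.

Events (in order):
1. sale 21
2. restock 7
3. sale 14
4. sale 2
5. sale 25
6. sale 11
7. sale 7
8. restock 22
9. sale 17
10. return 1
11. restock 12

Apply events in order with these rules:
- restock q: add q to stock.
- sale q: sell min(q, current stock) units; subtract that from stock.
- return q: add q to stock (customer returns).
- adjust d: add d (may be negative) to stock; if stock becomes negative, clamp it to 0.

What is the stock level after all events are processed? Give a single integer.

Processing events:
Start: stock = 17
  Event 1 (sale 21): sell min(21,17)=17. stock: 17 - 17 = 0. total_sold = 17
  Event 2 (restock 7): 0 + 7 = 7
  Event 3 (sale 14): sell min(14,7)=7. stock: 7 - 7 = 0. total_sold = 24
  Event 4 (sale 2): sell min(2,0)=0. stock: 0 - 0 = 0. total_sold = 24
  Event 5 (sale 25): sell min(25,0)=0. stock: 0 - 0 = 0. total_sold = 24
  Event 6 (sale 11): sell min(11,0)=0. stock: 0 - 0 = 0. total_sold = 24
  Event 7 (sale 7): sell min(7,0)=0. stock: 0 - 0 = 0. total_sold = 24
  Event 8 (restock 22): 0 + 22 = 22
  Event 9 (sale 17): sell min(17,22)=17. stock: 22 - 17 = 5. total_sold = 41
  Event 10 (return 1): 5 + 1 = 6
  Event 11 (restock 12): 6 + 12 = 18
Final: stock = 18, total_sold = 41

Answer: 18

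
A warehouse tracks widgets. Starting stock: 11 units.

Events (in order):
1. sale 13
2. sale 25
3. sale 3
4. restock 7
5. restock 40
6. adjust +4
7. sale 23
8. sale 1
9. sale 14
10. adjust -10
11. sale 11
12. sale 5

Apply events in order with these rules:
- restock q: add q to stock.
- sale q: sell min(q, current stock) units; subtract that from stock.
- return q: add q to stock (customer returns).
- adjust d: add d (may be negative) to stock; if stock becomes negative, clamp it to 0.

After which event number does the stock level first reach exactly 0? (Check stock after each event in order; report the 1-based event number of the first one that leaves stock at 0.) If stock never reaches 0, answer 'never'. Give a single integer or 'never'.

Answer: 1

Derivation:
Processing events:
Start: stock = 11
  Event 1 (sale 13): sell min(13,11)=11. stock: 11 - 11 = 0. total_sold = 11
  Event 2 (sale 25): sell min(25,0)=0. stock: 0 - 0 = 0. total_sold = 11
  Event 3 (sale 3): sell min(3,0)=0. stock: 0 - 0 = 0. total_sold = 11
  Event 4 (restock 7): 0 + 7 = 7
  Event 5 (restock 40): 7 + 40 = 47
  Event 6 (adjust +4): 47 + 4 = 51
  Event 7 (sale 23): sell min(23,51)=23. stock: 51 - 23 = 28. total_sold = 34
  Event 8 (sale 1): sell min(1,28)=1. stock: 28 - 1 = 27. total_sold = 35
  Event 9 (sale 14): sell min(14,27)=14. stock: 27 - 14 = 13. total_sold = 49
  Event 10 (adjust -10): 13 + -10 = 3
  Event 11 (sale 11): sell min(11,3)=3. stock: 3 - 3 = 0. total_sold = 52
  Event 12 (sale 5): sell min(5,0)=0. stock: 0 - 0 = 0. total_sold = 52
Final: stock = 0, total_sold = 52

First zero at event 1.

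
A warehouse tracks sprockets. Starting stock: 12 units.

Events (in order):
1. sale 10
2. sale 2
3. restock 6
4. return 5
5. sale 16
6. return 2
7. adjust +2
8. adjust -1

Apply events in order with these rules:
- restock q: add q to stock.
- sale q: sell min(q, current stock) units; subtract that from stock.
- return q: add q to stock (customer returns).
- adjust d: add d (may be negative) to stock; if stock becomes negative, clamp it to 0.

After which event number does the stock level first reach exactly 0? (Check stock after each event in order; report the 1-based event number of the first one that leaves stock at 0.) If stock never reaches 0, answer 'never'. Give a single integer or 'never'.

Answer: 2

Derivation:
Processing events:
Start: stock = 12
  Event 1 (sale 10): sell min(10,12)=10. stock: 12 - 10 = 2. total_sold = 10
  Event 2 (sale 2): sell min(2,2)=2. stock: 2 - 2 = 0. total_sold = 12
  Event 3 (restock 6): 0 + 6 = 6
  Event 4 (return 5): 6 + 5 = 11
  Event 5 (sale 16): sell min(16,11)=11. stock: 11 - 11 = 0. total_sold = 23
  Event 6 (return 2): 0 + 2 = 2
  Event 7 (adjust +2): 2 + 2 = 4
  Event 8 (adjust -1): 4 + -1 = 3
Final: stock = 3, total_sold = 23

First zero at event 2.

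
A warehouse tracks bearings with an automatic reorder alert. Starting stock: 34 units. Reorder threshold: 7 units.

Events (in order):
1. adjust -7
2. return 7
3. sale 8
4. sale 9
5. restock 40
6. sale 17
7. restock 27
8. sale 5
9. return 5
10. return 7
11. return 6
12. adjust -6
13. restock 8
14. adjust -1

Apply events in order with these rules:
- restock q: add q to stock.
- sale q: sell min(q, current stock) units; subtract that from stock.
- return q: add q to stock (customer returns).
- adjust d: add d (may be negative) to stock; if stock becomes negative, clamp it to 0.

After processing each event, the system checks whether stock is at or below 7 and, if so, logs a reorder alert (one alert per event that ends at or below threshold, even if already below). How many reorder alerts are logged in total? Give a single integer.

Answer: 0

Derivation:
Processing events:
Start: stock = 34
  Event 1 (adjust -7): 34 + -7 = 27
  Event 2 (return 7): 27 + 7 = 34
  Event 3 (sale 8): sell min(8,34)=8. stock: 34 - 8 = 26. total_sold = 8
  Event 4 (sale 9): sell min(9,26)=9. stock: 26 - 9 = 17. total_sold = 17
  Event 5 (restock 40): 17 + 40 = 57
  Event 6 (sale 17): sell min(17,57)=17. stock: 57 - 17 = 40. total_sold = 34
  Event 7 (restock 27): 40 + 27 = 67
  Event 8 (sale 5): sell min(5,67)=5. stock: 67 - 5 = 62. total_sold = 39
  Event 9 (return 5): 62 + 5 = 67
  Event 10 (return 7): 67 + 7 = 74
  Event 11 (return 6): 74 + 6 = 80
  Event 12 (adjust -6): 80 + -6 = 74
  Event 13 (restock 8): 74 + 8 = 82
  Event 14 (adjust -1): 82 + -1 = 81
Final: stock = 81, total_sold = 39

Checking against threshold 7:
  After event 1: stock=27 > 7
  After event 2: stock=34 > 7
  After event 3: stock=26 > 7
  After event 4: stock=17 > 7
  After event 5: stock=57 > 7
  After event 6: stock=40 > 7
  After event 7: stock=67 > 7
  After event 8: stock=62 > 7
  After event 9: stock=67 > 7
  After event 10: stock=74 > 7
  After event 11: stock=80 > 7
  After event 12: stock=74 > 7
  After event 13: stock=82 > 7
  After event 14: stock=81 > 7
Alert events: []. Count = 0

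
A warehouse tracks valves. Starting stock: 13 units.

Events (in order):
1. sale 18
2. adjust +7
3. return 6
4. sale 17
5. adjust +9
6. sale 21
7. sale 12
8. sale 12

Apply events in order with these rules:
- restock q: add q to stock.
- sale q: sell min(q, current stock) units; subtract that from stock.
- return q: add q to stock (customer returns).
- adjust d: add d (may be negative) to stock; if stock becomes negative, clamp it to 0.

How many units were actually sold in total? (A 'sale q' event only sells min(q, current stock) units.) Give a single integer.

Answer: 35

Derivation:
Processing events:
Start: stock = 13
  Event 1 (sale 18): sell min(18,13)=13. stock: 13 - 13 = 0. total_sold = 13
  Event 2 (adjust +7): 0 + 7 = 7
  Event 3 (return 6): 7 + 6 = 13
  Event 4 (sale 17): sell min(17,13)=13. stock: 13 - 13 = 0. total_sold = 26
  Event 5 (adjust +9): 0 + 9 = 9
  Event 6 (sale 21): sell min(21,9)=9. stock: 9 - 9 = 0. total_sold = 35
  Event 7 (sale 12): sell min(12,0)=0. stock: 0 - 0 = 0. total_sold = 35
  Event 8 (sale 12): sell min(12,0)=0. stock: 0 - 0 = 0. total_sold = 35
Final: stock = 0, total_sold = 35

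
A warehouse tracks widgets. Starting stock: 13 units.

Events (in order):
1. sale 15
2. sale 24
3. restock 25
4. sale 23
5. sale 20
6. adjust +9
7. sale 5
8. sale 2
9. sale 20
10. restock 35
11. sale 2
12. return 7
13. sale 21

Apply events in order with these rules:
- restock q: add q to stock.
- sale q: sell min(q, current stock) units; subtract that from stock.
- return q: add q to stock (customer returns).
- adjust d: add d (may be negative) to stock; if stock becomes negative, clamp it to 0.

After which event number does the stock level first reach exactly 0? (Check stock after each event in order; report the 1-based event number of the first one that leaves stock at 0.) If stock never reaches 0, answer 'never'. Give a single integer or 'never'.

Answer: 1

Derivation:
Processing events:
Start: stock = 13
  Event 1 (sale 15): sell min(15,13)=13. stock: 13 - 13 = 0. total_sold = 13
  Event 2 (sale 24): sell min(24,0)=0. stock: 0 - 0 = 0. total_sold = 13
  Event 3 (restock 25): 0 + 25 = 25
  Event 4 (sale 23): sell min(23,25)=23. stock: 25 - 23 = 2. total_sold = 36
  Event 5 (sale 20): sell min(20,2)=2. stock: 2 - 2 = 0. total_sold = 38
  Event 6 (adjust +9): 0 + 9 = 9
  Event 7 (sale 5): sell min(5,9)=5. stock: 9 - 5 = 4. total_sold = 43
  Event 8 (sale 2): sell min(2,4)=2. stock: 4 - 2 = 2. total_sold = 45
  Event 9 (sale 20): sell min(20,2)=2. stock: 2 - 2 = 0. total_sold = 47
  Event 10 (restock 35): 0 + 35 = 35
  Event 11 (sale 2): sell min(2,35)=2. stock: 35 - 2 = 33. total_sold = 49
  Event 12 (return 7): 33 + 7 = 40
  Event 13 (sale 21): sell min(21,40)=21. stock: 40 - 21 = 19. total_sold = 70
Final: stock = 19, total_sold = 70

First zero at event 1.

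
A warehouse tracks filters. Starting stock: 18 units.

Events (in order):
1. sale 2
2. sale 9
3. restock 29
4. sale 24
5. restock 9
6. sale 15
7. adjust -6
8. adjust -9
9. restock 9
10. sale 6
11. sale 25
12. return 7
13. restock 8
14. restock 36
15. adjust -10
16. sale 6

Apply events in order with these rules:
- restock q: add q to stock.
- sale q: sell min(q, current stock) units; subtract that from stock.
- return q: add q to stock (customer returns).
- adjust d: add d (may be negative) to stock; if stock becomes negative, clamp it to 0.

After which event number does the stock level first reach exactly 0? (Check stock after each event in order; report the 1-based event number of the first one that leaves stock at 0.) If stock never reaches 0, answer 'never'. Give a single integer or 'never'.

Answer: 7

Derivation:
Processing events:
Start: stock = 18
  Event 1 (sale 2): sell min(2,18)=2. stock: 18 - 2 = 16. total_sold = 2
  Event 2 (sale 9): sell min(9,16)=9. stock: 16 - 9 = 7. total_sold = 11
  Event 3 (restock 29): 7 + 29 = 36
  Event 4 (sale 24): sell min(24,36)=24. stock: 36 - 24 = 12. total_sold = 35
  Event 5 (restock 9): 12 + 9 = 21
  Event 6 (sale 15): sell min(15,21)=15. stock: 21 - 15 = 6. total_sold = 50
  Event 7 (adjust -6): 6 + -6 = 0
  Event 8 (adjust -9): 0 + -9 = 0 (clamped to 0)
  Event 9 (restock 9): 0 + 9 = 9
  Event 10 (sale 6): sell min(6,9)=6. stock: 9 - 6 = 3. total_sold = 56
  Event 11 (sale 25): sell min(25,3)=3. stock: 3 - 3 = 0. total_sold = 59
  Event 12 (return 7): 0 + 7 = 7
  Event 13 (restock 8): 7 + 8 = 15
  Event 14 (restock 36): 15 + 36 = 51
  Event 15 (adjust -10): 51 + -10 = 41
  Event 16 (sale 6): sell min(6,41)=6. stock: 41 - 6 = 35. total_sold = 65
Final: stock = 35, total_sold = 65

First zero at event 7.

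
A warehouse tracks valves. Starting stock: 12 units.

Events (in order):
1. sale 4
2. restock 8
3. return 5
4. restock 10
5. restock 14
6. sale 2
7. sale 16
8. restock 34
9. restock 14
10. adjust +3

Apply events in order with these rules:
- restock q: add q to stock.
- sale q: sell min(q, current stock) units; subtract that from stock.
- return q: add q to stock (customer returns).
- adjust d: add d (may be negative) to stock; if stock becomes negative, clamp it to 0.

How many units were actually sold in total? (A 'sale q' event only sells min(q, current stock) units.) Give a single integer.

Processing events:
Start: stock = 12
  Event 1 (sale 4): sell min(4,12)=4. stock: 12 - 4 = 8. total_sold = 4
  Event 2 (restock 8): 8 + 8 = 16
  Event 3 (return 5): 16 + 5 = 21
  Event 4 (restock 10): 21 + 10 = 31
  Event 5 (restock 14): 31 + 14 = 45
  Event 6 (sale 2): sell min(2,45)=2. stock: 45 - 2 = 43. total_sold = 6
  Event 7 (sale 16): sell min(16,43)=16. stock: 43 - 16 = 27. total_sold = 22
  Event 8 (restock 34): 27 + 34 = 61
  Event 9 (restock 14): 61 + 14 = 75
  Event 10 (adjust +3): 75 + 3 = 78
Final: stock = 78, total_sold = 22

Answer: 22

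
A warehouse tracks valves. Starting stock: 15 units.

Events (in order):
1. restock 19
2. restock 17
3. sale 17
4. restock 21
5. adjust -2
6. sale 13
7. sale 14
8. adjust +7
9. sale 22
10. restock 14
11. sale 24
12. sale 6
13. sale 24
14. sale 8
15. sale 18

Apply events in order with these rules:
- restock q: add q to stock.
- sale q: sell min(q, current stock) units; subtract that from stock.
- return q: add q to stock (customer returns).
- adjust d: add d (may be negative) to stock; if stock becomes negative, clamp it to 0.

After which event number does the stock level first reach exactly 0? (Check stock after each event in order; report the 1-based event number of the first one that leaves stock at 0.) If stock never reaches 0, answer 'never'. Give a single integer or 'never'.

Processing events:
Start: stock = 15
  Event 1 (restock 19): 15 + 19 = 34
  Event 2 (restock 17): 34 + 17 = 51
  Event 3 (sale 17): sell min(17,51)=17. stock: 51 - 17 = 34. total_sold = 17
  Event 4 (restock 21): 34 + 21 = 55
  Event 5 (adjust -2): 55 + -2 = 53
  Event 6 (sale 13): sell min(13,53)=13. stock: 53 - 13 = 40. total_sold = 30
  Event 7 (sale 14): sell min(14,40)=14. stock: 40 - 14 = 26. total_sold = 44
  Event 8 (adjust +7): 26 + 7 = 33
  Event 9 (sale 22): sell min(22,33)=22. stock: 33 - 22 = 11. total_sold = 66
  Event 10 (restock 14): 11 + 14 = 25
  Event 11 (sale 24): sell min(24,25)=24. stock: 25 - 24 = 1. total_sold = 90
  Event 12 (sale 6): sell min(6,1)=1. stock: 1 - 1 = 0. total_sold = 91
  Event 13 (sale 24): sell min(24,0)=0. stock: 0 - 0 = 0. total_sold = 91
  Event 14 (sale 8): sell min(8,0)=0. stock: 0 - 0 = 0. total_sold = 91
  Event 15 (sale 18): sell min(18,0)=0. stock: 0 - 0 = 0. total_sold = 91
Final: stock = 0, total_sold = 91

First zero at event 12.

Answer: 12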